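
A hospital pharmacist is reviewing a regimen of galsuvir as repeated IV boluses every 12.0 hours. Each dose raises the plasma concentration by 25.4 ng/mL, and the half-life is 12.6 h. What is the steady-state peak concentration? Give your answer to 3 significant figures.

k = ln 2 / 12.6 = 0.05501 h⁻¹
Fraction remaining after one interval: e^(−kτ) = e^(−0.05501 × 12.0) = 0.5168
R = 1 / (1 − 0.5168) = 2.069
Css,max = 25.4 × 2.069 ≈ 52.6 ng/mL

52.6 ng/mL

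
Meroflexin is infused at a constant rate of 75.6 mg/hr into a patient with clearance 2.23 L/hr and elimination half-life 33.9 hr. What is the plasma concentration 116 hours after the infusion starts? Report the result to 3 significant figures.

30.7 µg/mL

Css = rate / CL = 75.6 / 2.23 = 33.90 µg/mL
k = ln 2 / 33.9 = 0.02045 hr⁻¹
C(t) = Css (1 − e^(−kt)) = 33.90 × (1 − e^(−2.372)) = 33.90 × 0.9067 ≈ 30.7 µg/mL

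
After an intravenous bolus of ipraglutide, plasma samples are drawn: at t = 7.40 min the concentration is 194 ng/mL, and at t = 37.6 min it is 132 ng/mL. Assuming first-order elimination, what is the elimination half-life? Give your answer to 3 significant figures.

k = ln(C₁/C₂) / (t₂ − t₁) = ln(194/132) / (37.6 − 7.40)
  = 0.3851 / 30.20 = 0.01275 min⁻¹
t½ = ln 2 / k = ln 2 / 0.01275 ≈ 54.4 minutes

54.4 minutes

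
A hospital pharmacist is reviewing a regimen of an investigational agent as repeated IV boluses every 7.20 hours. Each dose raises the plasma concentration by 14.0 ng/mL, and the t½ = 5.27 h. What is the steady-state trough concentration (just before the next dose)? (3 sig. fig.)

8.87 ng/mL

k = ln 2 / 5.27 = 0.1315 h⁻¹
Fraction remaining after one interval: e^(−kτ) = e^(−0.1315 × 7.20) = 0.3879
R = 1 / (1 − 0.3879) = 1.634
Css,max = 14.0 × 1.634 = 22.87 ng/mL
Css,min = Css,max × e^(−kτ) = 22.87 × 0.3879 ≈ 8.87 ng/mL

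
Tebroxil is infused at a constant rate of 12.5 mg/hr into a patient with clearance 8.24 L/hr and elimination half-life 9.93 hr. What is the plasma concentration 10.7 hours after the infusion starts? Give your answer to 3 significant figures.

Css = rate / CL = 12.5 / 8.24 = 1.517 mg/L
k = ln 2 / 9.93 = 0.06980 hr⁻¹
C(t) = Css (1 − e^(−kt)) = 1.517 × (1 − e^(−0.7469)) = 1.517 × 0.5262 ≈ 0.798 mg/L

0.798 mg/L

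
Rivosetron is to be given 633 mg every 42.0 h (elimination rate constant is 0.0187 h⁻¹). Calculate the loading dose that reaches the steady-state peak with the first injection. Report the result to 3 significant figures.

1160 mg

Accumulation ratio R = 1 / (1 − e^(−kτ)) = 1 / (1 − e^(−0.01870×42.0)) = 1 / (1 − 0.4559) = 1.838
Loading dose = maintenance dose × R = 633 × 1.838 ≈ 1160 mg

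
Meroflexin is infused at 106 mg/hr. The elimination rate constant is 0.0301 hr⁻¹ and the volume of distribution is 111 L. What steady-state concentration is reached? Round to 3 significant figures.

CL = k · V = 0.0301 × 111 = 3.341 L/hr
Css = rate / CL = 106 / 3.341 ≈ 31.7 µg/mL

31.7 µg/mL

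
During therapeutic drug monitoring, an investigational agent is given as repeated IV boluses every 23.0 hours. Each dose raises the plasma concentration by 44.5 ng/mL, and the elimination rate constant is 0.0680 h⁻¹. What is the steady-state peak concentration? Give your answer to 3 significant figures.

Fraction remaining after one interval: e^(−kτ) = e^(−0.06800 × 23.0) = 0.2093
R = 1 / (1 − 0.2093) = 1.265
Css,max = 44.5 × 1.265 ≈ 56.3 ng/mL

56.3 ng/mL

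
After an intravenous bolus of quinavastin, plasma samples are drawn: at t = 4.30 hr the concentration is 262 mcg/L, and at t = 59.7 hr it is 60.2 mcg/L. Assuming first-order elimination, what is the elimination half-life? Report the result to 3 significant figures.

k = ln(C₁/C₂) / (t₂ − t₁) = ln(262/60.2) / (59.7 − 4.30)
  = 1.471 / 55.40 = 0.02655 hr⁻¹
t½ = ln 2 / k = ln 2 / 0.02655 ≈ 26.1 hours

26.1 hours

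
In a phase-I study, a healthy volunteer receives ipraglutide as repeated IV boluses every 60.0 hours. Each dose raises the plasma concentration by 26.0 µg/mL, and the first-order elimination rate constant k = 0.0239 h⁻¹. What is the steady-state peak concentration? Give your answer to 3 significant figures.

34.1 µg/mL

Fraction remaining after one interval: e^(−kτ) = e^(−0.02390 × 60.0) = 0.2384
R = 1 / (1 − 0.2384) = 1.313
Css,max = 26.0 × 1.313 ≈ 34.1 µg/mL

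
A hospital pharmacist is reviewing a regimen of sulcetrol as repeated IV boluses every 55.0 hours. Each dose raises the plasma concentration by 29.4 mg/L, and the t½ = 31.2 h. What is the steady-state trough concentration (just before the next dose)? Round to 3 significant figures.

k = ln 2 / 31.2 = 0.02222 h⁻¹
Fraction remaining after one interval: e^(−kτ) = e^(−0.02222 × 55.0) = 0.2947
R = 1 / (1 − 0.2947) = 1.418
Css,max = 29.4 × 1.418 = 41.68 mg/L
Css,min = Css,max × e^(−kτ) = 41.68 × 0.2947 ≈ 12.3 mg/L

12.3 mg/L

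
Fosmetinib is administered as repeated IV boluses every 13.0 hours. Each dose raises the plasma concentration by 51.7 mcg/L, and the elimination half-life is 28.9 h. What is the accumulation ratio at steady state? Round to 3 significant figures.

k = ln 2 / 28.9 = 0.02398 h⁻¹
Fraction remaining after one interval: e^(−kτ) = e^(−0.02398 × 13.0) = 0.7321
R = 1 / (1 − 0.7321) = 1 / 0.2679 ≈ 3.73

3.73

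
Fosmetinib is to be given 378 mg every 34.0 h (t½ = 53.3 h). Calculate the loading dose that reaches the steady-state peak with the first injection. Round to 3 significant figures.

k = ln 2 / 53.3 = 0.01300 h⁻¹
Accumulation ratio R = 1 / (1 − e^(−kτ)) = 1 / (1 − e^(−0.01300×34.0)) = 1 / (1 − 0.6426) = 2.798
Loading dose = maintenance dose × R = 378 × 2.798 ≈ 1060 mg

1060 mg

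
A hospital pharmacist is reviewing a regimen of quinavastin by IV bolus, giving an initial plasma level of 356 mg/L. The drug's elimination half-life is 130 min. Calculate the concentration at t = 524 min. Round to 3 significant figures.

21.8 mg/L

k = ln 2 / 130 = 0.005332 min⁻¹
524 min is 4.031 half-lives, so C = 356 × (1/2)^4.031 = 356 × 0.06118 ≈ 21.8 mg/L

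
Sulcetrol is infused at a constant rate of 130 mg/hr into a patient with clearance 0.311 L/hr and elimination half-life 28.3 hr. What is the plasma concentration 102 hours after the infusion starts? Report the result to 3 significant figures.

384 µg/mL

Css = rate / CL = 130 / 0.311 = 418.0 µg/mL
k = ln 2 / 28.3 = 0.02449 hr⁻¹
C(t) = Css (1 − e^(−kt)) = 418.0 × (1 − e^(−2.498)) = 418.0 × 0.9178 ≈ 384 µg/mL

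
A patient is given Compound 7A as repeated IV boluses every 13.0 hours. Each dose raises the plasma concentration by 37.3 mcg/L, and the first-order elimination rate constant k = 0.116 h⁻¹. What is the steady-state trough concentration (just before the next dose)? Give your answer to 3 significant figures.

Fraction remaining after one interval: e^(−kτ) = e^(−0.1160 × 13.0) = 0.2214
R = 1 / (1 − 0.2214) = 1.284
Css,max = 37.3 × 1.284 = 47.90 mcg/L
Css,min = Css,max × e^(−kτ) = 47.90 × 0.2214 ≈ 10.6 mcg/L

10.6 mcg/L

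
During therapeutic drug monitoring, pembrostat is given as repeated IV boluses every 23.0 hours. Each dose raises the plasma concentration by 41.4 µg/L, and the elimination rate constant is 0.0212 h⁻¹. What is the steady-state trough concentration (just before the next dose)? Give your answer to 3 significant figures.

Fraction remaining after one interval: e^(−kτ) = e^(−0.02120 × 23.0) = 0.6141
R = 1 / (1 − 0.6141) = 2.591
Css,max = 41.4 × 2.591 = 107.3 µg/L
Css,min = Css,max × e^(−kτ) = 107.3 × 0.6141 ≈ 65.9 µg/L

65.9 µg/L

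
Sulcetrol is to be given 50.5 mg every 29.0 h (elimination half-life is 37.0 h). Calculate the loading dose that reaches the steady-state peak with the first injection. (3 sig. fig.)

120 mg

k = ln 2 / 37.0 = 0.01873 h⁻¹
Accumulation ratio R = 1 / (1 − e^(−kτ)) = 1 / (1 − e^(−0.01873×29.0)) = 1 / (1 − 0.5808) = 2.386
Loading dose = maintenance dose × R = 50.5 × 2.386 ≈ 120 mg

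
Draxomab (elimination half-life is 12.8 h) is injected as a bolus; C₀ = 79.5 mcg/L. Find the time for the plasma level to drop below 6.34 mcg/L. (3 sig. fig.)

k = ln 2 / 12.8 = 0.05415 h⁻¹
C(t) = C₀ e^(−kt)  ⇒  t = ln(C₀/C) / k
t = ln(79.5/6.34) / 0.05415 = 2.529 / 0.05415 ≈ 46.7 hours

46.7 hours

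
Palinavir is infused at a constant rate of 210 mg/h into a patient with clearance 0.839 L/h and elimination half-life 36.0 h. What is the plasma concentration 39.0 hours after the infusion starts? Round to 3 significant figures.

132 mg/L

Css = rate / CL = 210 / 0.839 = 250.3 mg/L
k = ln 2 / 36.0 = 0.01925 h⁻¹
C(t) = Css (1 − e^(−kt)) = 250.3 × (1 − e^(−0.7509)) = 250.3 × 0.5281 ≈ 132 mg/L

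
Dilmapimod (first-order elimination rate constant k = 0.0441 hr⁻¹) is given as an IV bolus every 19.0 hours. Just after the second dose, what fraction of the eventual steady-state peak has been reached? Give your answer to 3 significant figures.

f_n = 1 − e^(−nkτ) = 1 − e^(−2 × 0.04410 × 19.0) = 1 − e^(−1.676) = 1 − 0.1872 ≈ 0.813

0.813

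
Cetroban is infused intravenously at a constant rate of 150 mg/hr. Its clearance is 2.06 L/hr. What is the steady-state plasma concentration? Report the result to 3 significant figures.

72.8 mg/L

Css = infusion rate / CL = 150 / 2.06 ≈ 72.8 mg/L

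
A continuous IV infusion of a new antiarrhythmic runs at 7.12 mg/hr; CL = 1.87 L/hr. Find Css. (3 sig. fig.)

Css = infusion rate / CL = 7.12 / 1.87 ≈ 3.81 µg/mL

3.81 µg/mL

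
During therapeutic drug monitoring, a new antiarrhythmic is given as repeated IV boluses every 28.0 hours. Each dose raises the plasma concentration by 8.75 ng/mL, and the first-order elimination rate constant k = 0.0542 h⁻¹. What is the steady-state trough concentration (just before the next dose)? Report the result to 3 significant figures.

2.46 ng/mL

Fraction remaining after one interval: e^(−kτ) = e^(−0.05420 × 28.0) = 0.2192
R = 1 / (1 − 0.2192) = 1.281
Css,max = 8.75 × 1.281 = 11.21 ng/mL
Css,min = Css,max × e^(−kτ) = 11.21 × 0.2192 ≈ 2.46 ng/mL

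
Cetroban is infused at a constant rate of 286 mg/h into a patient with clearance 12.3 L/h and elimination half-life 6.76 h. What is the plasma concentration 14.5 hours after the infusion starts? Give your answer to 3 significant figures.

Css = rate / CL = 286 / 12.3 = 23.25 mg/L
k = ln 2 / 6.76 = 0.1025 h⁻¹
C(t) = Css (1 − e^(−kt)) = 23.25 × (1 − e^(−1.487)) = 23.25 × 0.7739 ≈ 18.0 mg/L

18.0 mg/L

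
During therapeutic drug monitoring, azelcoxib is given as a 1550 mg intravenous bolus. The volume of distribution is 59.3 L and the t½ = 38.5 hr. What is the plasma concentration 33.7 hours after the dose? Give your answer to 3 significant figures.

14.2 mg/L

C₀ = dose / V = 1550 / 59.3 = 26.14 mg/L
k = ln 2 / 38.5 = 0.01800 hr⁻¹
C(t) = C₀ e^(−kt) = 26.14 × e^(−0.01800 × 33.7) = 26.14 × e^(−0.6067) = 26.14 × 0.5451 ≈ 14.2 mg/L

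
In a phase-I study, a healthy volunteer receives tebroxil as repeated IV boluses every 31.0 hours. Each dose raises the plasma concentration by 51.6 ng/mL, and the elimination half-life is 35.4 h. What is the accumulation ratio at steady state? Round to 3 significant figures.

2.20

k = ln 2 / 35.4 = 0.01958 h⁻¹
Fraction remaining after one interval: e^(−kτ) = e^(−0.01958 × 31.0) = 0.5450
R = 1 / (1 − 0.5450) = 1 / 0.4550 ≈ 2.20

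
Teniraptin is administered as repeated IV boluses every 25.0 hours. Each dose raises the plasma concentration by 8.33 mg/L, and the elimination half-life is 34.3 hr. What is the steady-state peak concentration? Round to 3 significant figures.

k = ln 2 / 34.3 = 0.02021 hr⁻¹
Fraction remaining after one interval: e^(−kτ) = e^(−0.02021 × 25.0) = 0.6034
R = 1 / (1 − 0.6034) = 2.521
Css,max = 8.33 × 2.521 ≈ 21.0 mg/L

21.0 mg/L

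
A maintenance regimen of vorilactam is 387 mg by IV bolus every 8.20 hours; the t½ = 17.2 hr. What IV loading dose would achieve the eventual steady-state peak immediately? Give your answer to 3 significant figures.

k = ln 2 / 17.2 = 0.04030 hr⁻¹
Accumulation ratio R = 1 / (1 − e^(−kτ)) = 1 / (1 − e^(−0.04030×8.20)) = 1 / (1 − 0.7186) = 3.554
Loading dose = maintenance dose × R = 387 × 3.554 ≈ 1380 mg

1380 mg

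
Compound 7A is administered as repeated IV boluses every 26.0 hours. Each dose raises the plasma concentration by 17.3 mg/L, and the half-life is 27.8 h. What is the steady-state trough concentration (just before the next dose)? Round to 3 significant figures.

k = ln 2 / 27.8 = 0.02493 h⁻¹
Fraction remaining after one interval: e^(−kτ) = e^(−0.02493 × 26.0) = 0.5230
R = 1 / (1 − 0.5230) = 2.096
Css,max = 17.3 × 2.096 = 36.26 mg/L
Css,min = Css,max × e^(−kτ) = 36.26 × 0.5230 ≈ 19.0 mg/L

19.0 mg/L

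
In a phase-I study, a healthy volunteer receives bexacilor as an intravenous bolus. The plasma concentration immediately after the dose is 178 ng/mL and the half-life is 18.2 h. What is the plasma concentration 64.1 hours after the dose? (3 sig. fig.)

k = ln 2 / 18.2 = 0.03809 h⁻¹
C(t) = C₀ e^(−kt) = 178 × e^(−0.03809 × 64.1) = 178 × e^(−2.441) = 178 × 0.08705 ≈ 15.5 ng/mL

15.5 ng/mL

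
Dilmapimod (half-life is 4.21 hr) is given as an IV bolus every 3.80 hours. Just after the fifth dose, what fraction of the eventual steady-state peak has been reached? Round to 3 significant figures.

k = ln 2 / 4.21 = 0.1646 hr⁻¹
f_n = 1 − e^(−nkτ) = 1 − e^(−5 × 0.1646 × 3.80) = 1 − e^(−3.128) = 1 − 0.04380 ≈ 0.956

0.956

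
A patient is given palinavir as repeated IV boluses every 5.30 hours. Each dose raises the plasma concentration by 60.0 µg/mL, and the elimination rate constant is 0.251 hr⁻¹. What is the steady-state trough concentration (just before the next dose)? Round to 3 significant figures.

Fraction remaining after one interval: e^(−kτ) = e^(−0.2510 × 5.30) = 0.2644
R = 1 / (1 − 0.2644) = 1.359
Css,max = 60.0 × 1.359 = 81.57 µg/mL
Css,min = Css,max × e^(−kτ) = 81.57 × 0.2644 ≈ 21.6 µg/mL

21.6 µg/mL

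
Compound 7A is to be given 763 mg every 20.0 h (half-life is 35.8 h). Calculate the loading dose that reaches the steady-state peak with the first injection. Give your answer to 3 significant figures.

k = ln 2 / 35.8 = 0.01936 h⁻¹
Accumulation ratio R = 1 / (1 − e^(−kτ)) = 1 / (1 − e^(−0.01936×20.0)) = 1 / (1 − 0.6789) = 3.115
Loading dose = maintenance dose × R = 763 × 3.115 ≈ 2380 mg

2380 mg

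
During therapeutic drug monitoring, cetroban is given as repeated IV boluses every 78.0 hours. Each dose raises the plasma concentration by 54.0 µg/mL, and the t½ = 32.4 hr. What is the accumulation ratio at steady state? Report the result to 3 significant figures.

k = ln 2 / 32.4 = 0.02139 hr⁻¹
Fraction remaining after one interval: e^(−kτ) = e^(−0.02139 × 78.0) = 0.1885
R = 1 / (1 − 0.1885) = 1 / 0.8115 ≈ 1.23

1.23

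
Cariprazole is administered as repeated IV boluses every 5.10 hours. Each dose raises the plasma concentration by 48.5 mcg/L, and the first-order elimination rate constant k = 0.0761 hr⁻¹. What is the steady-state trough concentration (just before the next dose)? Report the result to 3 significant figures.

Fraction remaining after one interval: e^(−kτ) = e^(−0.07610 × 5.10) = 0.6783
R = 1 / (1 − 0.6783) = 3.109
Css,max = 48.5 × 3.109 = 150.8 mcg/L
Css,min = Css,max × e^(−kτ) = 150.8 × 0.6783 ≈ 102 mcg/L

102 mcg/L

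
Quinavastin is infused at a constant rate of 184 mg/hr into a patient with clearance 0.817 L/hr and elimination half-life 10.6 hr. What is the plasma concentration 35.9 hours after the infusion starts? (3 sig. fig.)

Css = rate / CL = 184 / 0.817 = 225.2 mg/L
k = ln 2 / 10.6 = 0.06539 hr⁻¹
C(t) = Css (1 − e^(−kt)) = 225.2 × (1 − e^(−2.348)) = 225.2 × 0.9044 ≈ 204 mg/L

204 mg/L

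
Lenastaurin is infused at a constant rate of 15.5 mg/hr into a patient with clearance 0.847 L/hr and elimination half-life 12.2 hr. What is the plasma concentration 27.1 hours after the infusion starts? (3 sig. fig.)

Css = rate / CL = 15.5 / 0.847 = 18.30 mg/L
k = ln 2 / 12.2 = 0.05682 hr⁻¹
C(t) = Css (1 − e^(−kt)) = 18.30 × (1 − e^(−1.540)) = 18.30 × 0.7856 ≈ 14.4 mg/L

14.4 mg/L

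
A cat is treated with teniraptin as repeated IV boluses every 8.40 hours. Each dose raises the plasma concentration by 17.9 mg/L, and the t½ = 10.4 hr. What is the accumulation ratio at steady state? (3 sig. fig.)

2.33

k = ln 2 / 10.4 = 0.06665 hr⁻¹
Fraction remaining after one interval: e^(−kτ) = e^(−0.06665 × 8.40) = 0.5713
R = 1 / (1 − 0.5713) = 1 / 0.4287 ≈ 2.33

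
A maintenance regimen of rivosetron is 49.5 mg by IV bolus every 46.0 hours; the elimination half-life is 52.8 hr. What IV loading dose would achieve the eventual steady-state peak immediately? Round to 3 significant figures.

k = ln 2 / 52.8 = 0.01313 hr⁻¹
Accumulation ratio R = 1 / (1 − e^(−kτ)) = 1 / (1 − e^(−0.01313×46.0)) = 1 / (1 − 0.5467) = 2.206
Loading dose = maintenance dose × R = 49.5 × 2.206 ≈ 109 mg

109 mg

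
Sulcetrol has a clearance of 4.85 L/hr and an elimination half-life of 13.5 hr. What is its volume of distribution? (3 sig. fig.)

k = ln 2 / t½ = ln 2 / 13.5 = 0.05134 hr⁻¹
V = CL / k = 4.85 / 0.05134 ≈ 94.5 L

94.5 L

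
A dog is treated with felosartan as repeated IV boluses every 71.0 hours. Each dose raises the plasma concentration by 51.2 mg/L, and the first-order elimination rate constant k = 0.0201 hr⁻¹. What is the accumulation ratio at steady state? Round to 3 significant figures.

Fraction remaining after one interval: e^(−kτ) = e^(−0.02010 × 71.0) = 0.2400
R = 1 / (1 − 0.2400) = 1 / 0.7600 ≈ 1.32

1.32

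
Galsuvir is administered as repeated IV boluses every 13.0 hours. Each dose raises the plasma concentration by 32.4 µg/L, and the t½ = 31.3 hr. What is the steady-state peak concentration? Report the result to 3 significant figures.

130 µg/L

k = ln 2 / 31.3 = 0.02215 hr⁻¹
Fraction remaining after one interval: e^(−kτ) = e^(−0.02215 × 13.0) = 0.7498
R = 1 / (1 − 0.7498) = 3.998
Css,max = 32.4 × 3.998 ≈ 130 µg/L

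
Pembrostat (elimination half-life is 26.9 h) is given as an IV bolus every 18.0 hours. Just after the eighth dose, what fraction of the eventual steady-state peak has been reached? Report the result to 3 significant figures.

0.976

k = ln 2 / 26.9 = 0.02577 h⁻¹
f_n = 1 − e^(−nkτ) = 1 − e^(−8 × 0.02577 × 18.0) = 1 − e^(−3.711) = 1 − 0.02446 ≈ 0.976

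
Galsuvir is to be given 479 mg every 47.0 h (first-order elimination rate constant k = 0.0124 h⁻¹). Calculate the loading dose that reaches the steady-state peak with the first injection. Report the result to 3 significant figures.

1080 mg

Accumulation ratio R = 1 / (1 − e^(−kτ)) = 1 / (1 − e^(−0.01240×47.0)) = 1 / (1 − 0.5583) = 2.264
Loading dose = maintenance dose × R = 479 × 2.264 ≈ 1080 mg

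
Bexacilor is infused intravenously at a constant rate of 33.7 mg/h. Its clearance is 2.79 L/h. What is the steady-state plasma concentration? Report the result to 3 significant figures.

12.1 µg/mL

Css = infusion rate / CL = 33.7 / 2.79 ≈ 12.1 µg/mL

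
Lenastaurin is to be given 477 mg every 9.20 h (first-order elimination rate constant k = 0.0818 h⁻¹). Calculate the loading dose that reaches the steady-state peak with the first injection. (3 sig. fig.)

902 mg

Accumulation ratio R = 1 / (1 − e^(−kτ)) = 1 / (1 − e^(−0.08180×9.20)) = 1 / (1 − 0.4712) = 1.891
Loading dose = maintenance dose × R = 477 × 1.891 ≈ 902 mg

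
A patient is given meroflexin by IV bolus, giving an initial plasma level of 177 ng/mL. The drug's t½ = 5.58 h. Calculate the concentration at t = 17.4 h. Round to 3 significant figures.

k = ln 2 / 5.58 = 0.1242 h⁻¹
C(t) = C₀ e^(−kt) = 177 × e^(−0.1242 × 17.4) = 177 × e^(−2.161) = 177 × 0.1152 ≈ 20.4 ng/mL

20.4 ng/mL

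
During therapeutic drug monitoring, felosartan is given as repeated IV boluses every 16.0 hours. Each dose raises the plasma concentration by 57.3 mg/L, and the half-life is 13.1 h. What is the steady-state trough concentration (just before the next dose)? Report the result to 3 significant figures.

k = ln 2 / 13.1 = 0.05291 h⁻¹
Fraction remaining after one interval: e^(−kτ) = e^(−0.05291 × 16.0) = 0.4289
R = 1 / (1 − 0.4289) = 1.751
Css,max = 57.3 × 1.751 = 100.3 mg/L
Css,min = Css,max × e^(−kτ) = 100.3 × 0.4289 ≈ 43.0 mg/L

43.0 mg/L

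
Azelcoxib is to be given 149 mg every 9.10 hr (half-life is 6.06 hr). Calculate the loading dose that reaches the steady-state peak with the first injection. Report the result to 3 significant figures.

230 mg

k = ln 2 / 6.06 = 0.1144 hr⁻¹
Accumulation ratio R = 1 / (1 − e^(−kτ)) = 1 / (1 − e^(−0.1144×9.10)) = 1 / (1 − 0.3531) = 1.546
Loading dose = maintenance dose × R = 149 × 1.546 ≈ 230 mg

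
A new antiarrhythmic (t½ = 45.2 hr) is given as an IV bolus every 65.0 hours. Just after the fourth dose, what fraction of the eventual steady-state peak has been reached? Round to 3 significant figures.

k = ln 2 / 45.2 = 0.01534 hr⁻¹
f_n = 1 − e^(−nkτ) = 1 − e^(−4 × 0.01534 × 65.0) = 1 − e^(−3.987) = 1 − 0.01855 ≈ 0.981

0.981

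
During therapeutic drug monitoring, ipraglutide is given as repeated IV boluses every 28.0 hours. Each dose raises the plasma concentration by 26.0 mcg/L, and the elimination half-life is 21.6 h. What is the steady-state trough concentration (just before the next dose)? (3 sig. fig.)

17.9 mcg/L

k = ln 2 / 21.6 = 0.03209 h⁻¹
Fraction remaining after one interval: e^(−kτ) = e^(−0.03209 × 28.0) = 0.4072
R = 1 / (1 − 0.4072) = 1.687
Css,max = 26.0 × 1.687 = 43.86 mcg/L
Css,min = Css,max × e^(−kτ) = 43.86 × 0.4072 ≈ 17.9 mcg/L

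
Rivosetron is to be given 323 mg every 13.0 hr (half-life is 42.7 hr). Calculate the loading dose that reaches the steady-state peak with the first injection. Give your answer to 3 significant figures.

1700 mg

k = ln 2 / 42.7 = 0.01623 hr⁻¹
Accumulation ratio R = 1 / (1 − e^(−kτ)) = 1 / (1 − e^(−0.01623×13.0)) = 1 / (1 − 0.8098) = 5.256
Loading dose = maintenance dose × R = 323 × 5.256 ≈ 1700 mg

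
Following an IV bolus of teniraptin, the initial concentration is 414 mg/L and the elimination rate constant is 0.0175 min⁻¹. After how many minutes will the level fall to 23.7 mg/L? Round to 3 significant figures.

C(t) = C₀ e^(−kt)  ⇒  t = ln(C₀/C) / k
t = ln(414/23.7) / 0.01750 = 2.860 / 0.01750 ≈ 163 minutes

163 minutes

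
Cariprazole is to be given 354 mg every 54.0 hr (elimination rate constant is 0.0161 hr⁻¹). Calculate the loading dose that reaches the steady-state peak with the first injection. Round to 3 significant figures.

610 mg

Accumulation ratio R = 1 / (1 − e^(−kτ)) = 1 / (1 − e^(−0.01610×54.0)) = 1 / (1 − 0.4192) = 1.722
Loading dose = maintenance dose × R = 354 × 1.722 ≈ 610 mg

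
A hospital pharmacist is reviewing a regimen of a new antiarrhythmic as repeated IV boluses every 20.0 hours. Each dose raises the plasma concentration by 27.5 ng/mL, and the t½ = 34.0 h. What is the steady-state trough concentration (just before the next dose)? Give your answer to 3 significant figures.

54.6 ng/mL

k = ln 2 / 34.0 = 0.02039 h⁻¹
Fraction remaining after one interval: e^(−kτ) = e^(−0.02039 × 20.0) = 0.6652
R = 1 / (1 − 0.6652) = 2.986
Css,max = 27.5 × 2.986 = 82.13 ng/mL
Css,min = Css,max × e^(−kτ) = 82.13 × 0.6652 ≈ 54.6 ng/mL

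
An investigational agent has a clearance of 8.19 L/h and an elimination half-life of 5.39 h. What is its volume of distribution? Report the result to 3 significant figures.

63.7 L

k = ln 2 / t½ = ln 2 / 5.39 = 0.1286 h⁻¹
V = CL / k = 8.19 / 0.1286 ≈ 63.7 L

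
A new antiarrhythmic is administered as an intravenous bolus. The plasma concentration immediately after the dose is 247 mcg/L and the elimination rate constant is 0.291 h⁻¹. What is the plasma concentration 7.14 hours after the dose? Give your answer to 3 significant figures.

30.9 mcg/L

C(t) = C₀ e^(−kt) = 247 × e^(−0.2910 × 7.14) = 247 × e^(−2.078) = 247 × 0.1252 ≈ 30.9 mcg/L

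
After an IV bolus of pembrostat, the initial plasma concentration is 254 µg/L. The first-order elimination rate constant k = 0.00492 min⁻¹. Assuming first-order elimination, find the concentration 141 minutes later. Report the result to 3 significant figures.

C(t) = C₀ e^(−kt) = 254 × e^(−0.004920 × 141) = 254 × e^(−0.6937) = 254 × 0.4997 ≈ 127 µg/L

127 µg/L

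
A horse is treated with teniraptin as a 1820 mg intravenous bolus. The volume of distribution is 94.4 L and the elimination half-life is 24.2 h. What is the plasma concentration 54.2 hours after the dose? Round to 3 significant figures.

4.08 mg/L

C₀ = dose / V = 1820 / 94.4 = 19.28 mg/L
k = ln 2 / 24.2 = 0.02864 h⁻¹
C(t) = C₀ e^(−kt) = 19.28 × e^(−0.02864 × 54.2) = 19.28 × e^(−1.552) = 19.28 × 0.2117 ≈ 4.08 mg/L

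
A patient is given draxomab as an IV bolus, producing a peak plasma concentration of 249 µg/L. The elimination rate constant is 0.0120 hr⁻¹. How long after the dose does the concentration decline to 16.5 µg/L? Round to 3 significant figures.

C(t) = C₀ e^(−kt)  ⇒  t = ln(C₀/C) / k
t = ln(249/16.5) / 0.01200 = 2.714 / 0.01200 ≈ 226 hours

226 hours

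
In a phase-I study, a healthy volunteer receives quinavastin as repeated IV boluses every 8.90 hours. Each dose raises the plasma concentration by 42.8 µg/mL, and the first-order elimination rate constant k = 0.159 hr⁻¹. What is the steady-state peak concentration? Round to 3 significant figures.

Fraction remaining after one interval: e^(−kτ) = e^(−0.1590 × 8.90) = 0.2429
R = 1 / (1 − 0.2429) = 1.321
Css,max = 42.8 × 1.321 ≈ 56.5 µg/mL

56.5 µg/mL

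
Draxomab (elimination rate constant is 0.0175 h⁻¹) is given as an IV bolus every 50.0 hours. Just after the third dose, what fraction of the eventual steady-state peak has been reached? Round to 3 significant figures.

0.928

f_n = 1 − e^(−nkτ) = 1 − e^(−3 × 0.01750 × 50.0) = 1 − e^(−2.625) = 1 − 0.07244 ≈ 0.928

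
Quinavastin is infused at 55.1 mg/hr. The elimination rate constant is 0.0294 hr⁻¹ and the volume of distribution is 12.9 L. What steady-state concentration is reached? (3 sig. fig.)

145 µg/mL

CL = k · V = 0.0294 × 12.9 = 0.3793 L/hr
Css = rate / CL = 55.1 / 0.3793 ≈ 145 µg/mL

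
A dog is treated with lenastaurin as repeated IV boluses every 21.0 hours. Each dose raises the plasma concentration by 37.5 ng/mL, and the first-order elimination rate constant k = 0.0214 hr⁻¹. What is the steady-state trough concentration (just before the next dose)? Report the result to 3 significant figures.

66.1 ng/mL

Fraction remaining after one interval: e^(−kτ) = e^(−0.02140 × 21.0) = 0.6380
R = 1 / (1 − 0.6380) = 2.763
Css,max = 37.5 × 2.763 = 103.6 ng/mL
Css,min = Css,max × e^(−kτ) = 103.6 × 0.6380 ≈ 66.1 ng/mL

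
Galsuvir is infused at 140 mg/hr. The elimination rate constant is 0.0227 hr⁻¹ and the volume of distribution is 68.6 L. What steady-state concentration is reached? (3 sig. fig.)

89.9 µg/mL

CL = k · V = 0.0227 × 68.6 = 1.557 L/hr
Css = rate / CL = 140 / 1.557 ≈ 89.9 µg/mL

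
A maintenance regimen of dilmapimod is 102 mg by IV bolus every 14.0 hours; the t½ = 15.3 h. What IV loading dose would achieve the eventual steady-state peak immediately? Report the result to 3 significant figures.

k = ln 2 / 15.3 = 0.04530 h⁻¹
Accumulation ratio R = 1 / (1 − e^(−kτ)) = 1 / (1 − e^(−0.04530×14.0)) = 1 / (1 − 0.5303) = 2.129
Loading dose = maintenance dose × R = 102 × 2.129 ≈ 217 mg

217 mg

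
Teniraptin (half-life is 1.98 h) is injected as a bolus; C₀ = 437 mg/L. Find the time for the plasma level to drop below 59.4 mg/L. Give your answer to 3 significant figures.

k = ln 2 / 1.98 = 0.3501 h⁻¹
C(t) = C₀ e^(−kt)  ⇒  t = ln(C₀/C) / k
t = ln(437/59.4) / 0.3501 = 1.996 / 0.3501 ≈ 5.70 hours

5.70 hours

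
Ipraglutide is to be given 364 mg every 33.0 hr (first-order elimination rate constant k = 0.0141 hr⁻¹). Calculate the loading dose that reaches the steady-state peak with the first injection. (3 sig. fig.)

Accumulation ratio R = 1 / (1 − e^(−kτ)) = 1 / (1 − e^(−0.01410×33.0)) = 1 / (1 − 0.6279) = 2.688
Loading dose = maintenance dose × R = 364 × 2.688 ≈ 978 mg

978 mg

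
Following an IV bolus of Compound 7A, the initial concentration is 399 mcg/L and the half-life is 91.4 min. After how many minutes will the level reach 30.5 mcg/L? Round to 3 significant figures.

k = ln 2 / 91.4 = 0.007584 min⁻¹
C(t) = C₀ e^(−kt)  ⇒  t = ln(C₀/C) / k
t = ln(399/30.5) / 0.007584 = 2.571 / 0.007584 ≈ 339 minutes

339 minutes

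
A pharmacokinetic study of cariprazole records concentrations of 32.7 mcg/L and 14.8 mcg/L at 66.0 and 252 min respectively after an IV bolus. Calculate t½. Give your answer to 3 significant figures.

163 minutes

k = ln(C₁/C₂) / (t₂ − t₁) = ln(32.7/14.8) / (252 − 66.0)
  = 0.7927 / 186.0 = 0.004262 min⁻¹
t½ = ln 2 / k = ln 2 / 0.004262 ≈ 163 minutes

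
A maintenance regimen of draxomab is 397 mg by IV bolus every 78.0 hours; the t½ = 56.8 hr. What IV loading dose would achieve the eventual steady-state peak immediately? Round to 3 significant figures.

647 mg

k = ln 2 / 56.8 = 0.01220 hr⁻¹
Accumulation ratio R = 1 / (1 − e^(−kτ)) = 1 / (1 − e^(−0.01220×78.0)) = 1 / (1 − 0.3860) = 1.629
Loading dose = maintenance dose × R = 397 × 1.629 ≈ 647 mg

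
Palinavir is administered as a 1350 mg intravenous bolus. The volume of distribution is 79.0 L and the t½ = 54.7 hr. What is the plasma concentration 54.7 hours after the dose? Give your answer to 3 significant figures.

C₀ = dose / V = 1350 / 79.0 = 17.09 µg/mL
k = ln 2 / 54.7 = 0.01267 hr⁻¹
C(t) = C₀ e^(−kt) = 17.09 × e^(−0.01267 × 54.7) = 17.09 × e^(−0.6931) = 17.09 × 0.5000 ≈ 8.54 µg/mL

8.54 µg/mL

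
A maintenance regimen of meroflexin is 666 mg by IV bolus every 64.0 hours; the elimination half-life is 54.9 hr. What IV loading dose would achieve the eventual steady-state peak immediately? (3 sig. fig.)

k = ln 2 / 54.9 = 0.01263 hr⁻¹
Accumulation ratio R = 1 / (1 − e^(−kτ)) = 1 / (1 − e^(−0.01263×64.0)) = 1 / (1 − 0.4457) = 1.804
Loading dose = maintenance dose × R = 666 × 1.804 ≈ 1200 mg

1200 mg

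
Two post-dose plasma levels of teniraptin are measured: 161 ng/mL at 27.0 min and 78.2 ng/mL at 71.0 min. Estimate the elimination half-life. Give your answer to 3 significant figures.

k = ln(C₁/C₂) / (t₂ − t₁) = ln(161/78.2) / (71.0 − 27.0)
  = 0.7221 / 44.00 = 0.01641 min⁻¹
t½ = ln 2 / k = ln 2 / 0.01641 ≈ 42.2 minutes

42.2 minutes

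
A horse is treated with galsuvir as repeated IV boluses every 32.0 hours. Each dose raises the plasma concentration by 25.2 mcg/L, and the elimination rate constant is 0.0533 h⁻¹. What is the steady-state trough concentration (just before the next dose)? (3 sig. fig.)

Fraction remaining after one interval: e^(−kτ) = e^(−0.05330 × 32.0) = 0.1817
R = 1 / (1 − 0.1817) = 1.222
Css,max = 25.2 × 1.222 = 30.79 mcg/L
Css,min = Css,max × e^(−kτ) = 30.79 × 0.1817 ≈ 5.59 mcg/L

5.59 mcg/L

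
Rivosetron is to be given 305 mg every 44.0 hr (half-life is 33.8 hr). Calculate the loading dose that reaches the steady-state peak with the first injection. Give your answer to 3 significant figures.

513 mg

k = ln 2 / 33.8 = 0.02051 hr⁻¹
Accumulation ratio R = 1 / (1 − e^(−kτ)) = 1 / (1 − e^(−0.02051×44.0)) = 1 / (1 − 0.4056) = 1.682
Loading dose = maintenance dose × R = 305 × 1.682 ≈ 513 mg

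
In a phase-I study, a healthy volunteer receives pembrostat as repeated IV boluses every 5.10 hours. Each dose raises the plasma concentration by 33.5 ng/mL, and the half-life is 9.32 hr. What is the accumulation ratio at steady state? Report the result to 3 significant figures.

3.17

k = ln 2 / 9.32 = 0.07437 hr⁻¹
Fraction remaining after one interval: e^(−kτ) = e^(−0.07437 × 5.10) = 0.6843
R = 1 / (1 − 0.6843) = 1 / 0.3157 ≈ 3.17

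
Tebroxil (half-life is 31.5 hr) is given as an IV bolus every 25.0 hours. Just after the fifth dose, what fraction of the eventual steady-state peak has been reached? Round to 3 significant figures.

k = ln 2 / 31.5 = 0.02200 hr⁻¹
f_n = 1 − e^(−nkτ) = 1 − e^(−5 × 0.02200 × 25.0) = 1 − e^(−2.751) = 1 − 0.06389 ≈ 0.936

0.936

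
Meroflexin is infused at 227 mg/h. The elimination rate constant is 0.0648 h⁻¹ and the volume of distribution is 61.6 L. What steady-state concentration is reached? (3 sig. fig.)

CL = k · V = 0.0648 × 61.6 = 3.992 L/h
Css = rate / CL = 227 / 3.992 ≈ 56.9 mg/L

56.9 mg/L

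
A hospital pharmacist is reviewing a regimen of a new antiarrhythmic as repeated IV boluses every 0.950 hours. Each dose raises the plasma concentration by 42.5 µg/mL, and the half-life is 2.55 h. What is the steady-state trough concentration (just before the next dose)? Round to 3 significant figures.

k = ln 2 / 2.55 = 0.2718 h⁻¹
Fraction remaining after one interval: e^(−kτ) = e^(−0.2718 × 0.950) = 0.7724
R = 1 / (1 − 0.7724) = 4.394
Css,max = 42.5 × 4.394 = 186.7 µg/mL
Css,min = Css,max × e^(−kτ) = 186.7 × 0.7724 ≈ 144 µg/mL

144 µg/mL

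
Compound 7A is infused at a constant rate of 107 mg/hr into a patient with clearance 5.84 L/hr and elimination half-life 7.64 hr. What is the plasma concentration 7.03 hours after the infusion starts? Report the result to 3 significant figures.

Css = rate / CL = 107 / 5.84 = 18.32 µg/mL
k = ln 2 / 7.64 = 0.09073 hr⁻¹
C(t) = Css (1 − e^(−kt)) = 18.32 × (1 − e^(−0.6378)) = 18.32 × 0.4715 ≈ 8.64 µg/mL

8.64 µg/mL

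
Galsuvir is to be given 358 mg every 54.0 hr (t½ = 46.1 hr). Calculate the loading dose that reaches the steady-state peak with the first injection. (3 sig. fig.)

644 mg

k = ln 2 / 46.1 = 0.01504 hr⁻¹
Accumulation ratio R = 1 / (1 − e^(−kτ)) = 1 / (1 − e^(−0.01504×54.0)) = 1 / (1 − 0.4440) = 1.799
Loading dose = maintenance dose × R = 358 × 1.799 ≈ 644 mg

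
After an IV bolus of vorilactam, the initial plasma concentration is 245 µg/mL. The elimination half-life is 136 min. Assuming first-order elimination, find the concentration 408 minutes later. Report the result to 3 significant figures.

30.6 µg/mL

k = ln 2 / 136 = 0.005097 min⁻¹
C(t) = C₀ e^(−kt) = 245 × e^(−0.005097 × 408) = 245 × e^(−2.079) = 245 × 0.1250 ≈ 30.6 µg/mL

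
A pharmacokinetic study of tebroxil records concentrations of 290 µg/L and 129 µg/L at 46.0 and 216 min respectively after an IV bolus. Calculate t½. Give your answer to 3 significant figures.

145 minutes

k = ln(C₁/C₂) / (t₂ − t₁) = ln(290/129) / (216 − 46.0)
  = 0.8101 / 170.0 = 0.004765 min⁻¹
t½ = ln 2 / k = ln 2 / 0.004765 ≈ 145 minutes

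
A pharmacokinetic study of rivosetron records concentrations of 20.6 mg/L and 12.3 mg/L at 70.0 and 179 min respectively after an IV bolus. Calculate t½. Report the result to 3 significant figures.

k = ln(C₁/C₂) / (t₂ − t₁) = ln(20.6/12.3) / (179 − 70.0)
  = 0.5157 / 109.0 = 0.004731 min⁻¹
t½ = ln 2 / k = ln 2 / 0.004731 ≈ 147 minutes

147 minutes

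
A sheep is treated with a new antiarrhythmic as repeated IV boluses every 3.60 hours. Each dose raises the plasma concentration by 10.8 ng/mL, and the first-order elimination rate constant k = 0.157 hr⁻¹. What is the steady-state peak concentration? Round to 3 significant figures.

Fraction remaining after one interval: e^(−kτ) = e^(−0.1570 × 3.60) = 0.5682
R = 1 / (1 − 0.5682) = 2.316
Css,max = 10.8 × 2.316 ≈ 25.0 ng/mL

25.0 ng/mL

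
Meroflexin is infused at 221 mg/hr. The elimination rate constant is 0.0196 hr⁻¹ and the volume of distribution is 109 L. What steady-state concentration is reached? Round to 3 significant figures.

103 µg/mL

CL = k · V = 0.0196 × 109 = 2.136 L/hr
Css = rate / CL = 221 / 2.136 ≈ 103 µg/mL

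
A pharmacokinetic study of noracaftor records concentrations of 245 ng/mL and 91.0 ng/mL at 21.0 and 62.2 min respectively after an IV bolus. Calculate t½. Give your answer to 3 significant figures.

28.8 minutes

k = ln(C₁/C₂) / (t₂ − t₁) = ln(245/91.0) / (62.2 − 21.0)
  = 0.9904 / 41.20 = 0.02404 min⁻¹
t½ = ln 2 / k = ln 2 / 0.02404 ≈ 28.8 minutes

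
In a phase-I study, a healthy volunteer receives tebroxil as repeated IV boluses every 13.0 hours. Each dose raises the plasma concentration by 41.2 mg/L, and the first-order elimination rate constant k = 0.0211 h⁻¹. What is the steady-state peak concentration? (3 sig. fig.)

172 mg/L

Fraction remaining after one interval: e^(−kτ) = e^(−0.02110 × 13.0) = 0.7601
R = 1 / (1 − 0.7601) = 4.168
Css,max = 41.2 × 4.168 ≈ 172 mg/L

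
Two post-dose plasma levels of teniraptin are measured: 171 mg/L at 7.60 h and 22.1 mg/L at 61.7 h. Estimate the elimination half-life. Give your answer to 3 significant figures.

18.3 hours

k = ln(C₁/C₂) / (t₂ − t₁) = ln(171/22.1) / (61.7 − 7.60)
  = 2.046 / 54.10 = 0.03782 h⁻¹
t½ = ln 2 / k = ln 2 / 0.03782 ≈ 18.3 hours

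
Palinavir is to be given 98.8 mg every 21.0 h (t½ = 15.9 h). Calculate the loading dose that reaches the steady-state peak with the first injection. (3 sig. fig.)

k = ln 2 / 15.9 = 0.04359 h⁻¹
Accumulation ratio R = 1 / (1 − e^(−kτ)) = 1 / (1 − e^(−0.04359×21.0)) = 1 / (1 − 0.4003) = 1.668
Loading dose = maintenance dose × R = 98.8 × 1.668 ≈ 165 mg

165 mg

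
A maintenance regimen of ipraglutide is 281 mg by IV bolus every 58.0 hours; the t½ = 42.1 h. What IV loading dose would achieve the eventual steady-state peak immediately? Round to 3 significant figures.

457 mg

k = ln 2 / 42.1 = 0.01646 h⁻¹
Accumulation ratio R = 1 / (1 − e^(−kτ)) = 1 / (1 − e^(−0.01646×58.0)) = 1 / (1 − 0.3848) = 1.626
Loading dose = maintenance dose × R = 281 × 1.626 ≈ 457 mg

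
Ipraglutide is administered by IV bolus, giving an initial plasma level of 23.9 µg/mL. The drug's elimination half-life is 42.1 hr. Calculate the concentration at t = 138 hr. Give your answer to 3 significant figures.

k = ln 2 / 42.1 = 0.01646 hr⁻¹
138 hr is 3.278 half-lives, so C = 23.9 × (1/2)^3.278 = 23.9 × 0.1031 ≈ 2.46 µg/mL

2.46 µg/mL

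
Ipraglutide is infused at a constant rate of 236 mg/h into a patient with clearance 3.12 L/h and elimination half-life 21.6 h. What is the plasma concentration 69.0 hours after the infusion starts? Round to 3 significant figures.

67.4 µg/mL

Css = rate / CL = 236 / 3.12 = 75.64 µg/mL
k = ln 2 / 21.6 = 0.03209 h⁻¹
C(t) = Css (1 − e^(−kt)) = 75.64 × (1 − e^(−2.214)) = 75.64 × 0.8908 ≈ 67.4 µg/mL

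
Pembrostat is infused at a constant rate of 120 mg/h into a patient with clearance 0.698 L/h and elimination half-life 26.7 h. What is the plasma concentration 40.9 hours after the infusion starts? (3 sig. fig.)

112 mg/L

Css = rate / CL = 120 / 0.698 = 171.9 mg/L
k = ln 2 / 26.7 = 0.02596 h⁻¹
C(t) = Css (1 − e^(−kt)) = 171.9 × (1 − e^(−1.062)) = 171.9 × 0.6542 ≈ 112 mg/L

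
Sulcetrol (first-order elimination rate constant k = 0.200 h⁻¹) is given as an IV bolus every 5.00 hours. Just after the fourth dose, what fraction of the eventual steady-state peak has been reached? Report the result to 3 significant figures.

0.982

f_n = 1 − e^(−nkτ) = 1 − e^(−4 × 0.2000 × 5.00) = 1 − e^(−4.000) = 1 − 0.01832 ≈ 0.982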